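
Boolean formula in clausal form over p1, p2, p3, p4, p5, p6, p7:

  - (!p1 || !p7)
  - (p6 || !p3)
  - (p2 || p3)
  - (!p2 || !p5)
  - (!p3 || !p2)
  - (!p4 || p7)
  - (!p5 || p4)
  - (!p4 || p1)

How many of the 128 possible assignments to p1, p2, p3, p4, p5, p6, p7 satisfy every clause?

Case analysis on p2 and p3:
  p2=1, p3=1: a clause becomes empty — 0.
  p2=1, p3=0: p6 free; 3 ways for (p1,p4,p5,p7) × 2^1 = 6.
  p2=0, p3=1: remaining (p1,p4,p5,p6,p7) ∈ {(0,0,0,1,0); (0,0,0,1,1); (1,0,0,1,0)} — 3.
  p2=0, p3=0: a clause becomes empty — 0.
Total: 0 + 6 + 3 + 0 = 9.

9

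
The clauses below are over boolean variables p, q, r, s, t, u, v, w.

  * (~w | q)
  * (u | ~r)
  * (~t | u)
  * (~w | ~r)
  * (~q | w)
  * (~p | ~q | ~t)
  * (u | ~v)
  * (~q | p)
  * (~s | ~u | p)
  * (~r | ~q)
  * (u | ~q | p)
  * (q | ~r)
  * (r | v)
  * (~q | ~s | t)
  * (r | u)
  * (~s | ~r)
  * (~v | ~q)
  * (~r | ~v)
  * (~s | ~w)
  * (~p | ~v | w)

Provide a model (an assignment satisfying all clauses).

p=False, q=False, r=False, s=False, t=False, u=True, v=True, w=False

Check each clause:
  1. (q | ~w) — ~w is true.
  2. (u | ~r) — ~r is true.
  3. (u | ~t) — ~t is true.
  4. (~w | ~r) — ~w is true.
  5. (~q | w) — ~q is true.
  6. (~q | ~t | ~p) — ~t is true.
  7. (u | ~v) — u is true.
  8. (p | ~q) — ~q is true.
  9. (~s | ~u | p) — ~s is true.
  10. (~q | ~r) — ~r is true.
  11. (u | ~q | p) — u is true.
  12. (~r | q) — ~r is true.
  13. (r | v) — v is true.
  14. (~q | t | ~s) — ~s is true.
  15. (u | r) — u is true.
  16. (~r | ~s) — ~s is true.
  17. (~q | ~v) — ~q is true.
  18. (~r | ~v) — ~r is true.
  19. (~s | ~w) — ~w is true.
  20. (~p | ~v | w) — ~p is true.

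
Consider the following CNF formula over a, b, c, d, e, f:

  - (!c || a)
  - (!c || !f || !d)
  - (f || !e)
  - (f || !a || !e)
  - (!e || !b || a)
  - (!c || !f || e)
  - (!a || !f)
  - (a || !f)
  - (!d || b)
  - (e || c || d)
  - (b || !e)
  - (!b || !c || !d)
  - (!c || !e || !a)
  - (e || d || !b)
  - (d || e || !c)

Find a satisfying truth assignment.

a=1, b=1, c=0, d=1, e=0, f=0

Check each clause:
  1. (!c || a) — a is true.
  2. (!d || !f || !c) — !f is true.
  3. (f || !e) — !e is true.
  4. (!e || f || !a) — !e is true.
  5. (!e || !b || a) — a is true.
  6. (!c || !f || e) — !f is true.
  7. (!f || !a) — !f is true.
  8. (!f || a) — a is true.
  9. (!d || b) — b is true.
  10. (d || e || c) — d is true.
  11. (b || !e) — b is true.
  12. (!d || !b || !c) — !c is true.
  13. (!e || !c || !a) — !e is true.
  14. (d || !b || e) — d is true.
  15. (!c || e || d) — !c is true.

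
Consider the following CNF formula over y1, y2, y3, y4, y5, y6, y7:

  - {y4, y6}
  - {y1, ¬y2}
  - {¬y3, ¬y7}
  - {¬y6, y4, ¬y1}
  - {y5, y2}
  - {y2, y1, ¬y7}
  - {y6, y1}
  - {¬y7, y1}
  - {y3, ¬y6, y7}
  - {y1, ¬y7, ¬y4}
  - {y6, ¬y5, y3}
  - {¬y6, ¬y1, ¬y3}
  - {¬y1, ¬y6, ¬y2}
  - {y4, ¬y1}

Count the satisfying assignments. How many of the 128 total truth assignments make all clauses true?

8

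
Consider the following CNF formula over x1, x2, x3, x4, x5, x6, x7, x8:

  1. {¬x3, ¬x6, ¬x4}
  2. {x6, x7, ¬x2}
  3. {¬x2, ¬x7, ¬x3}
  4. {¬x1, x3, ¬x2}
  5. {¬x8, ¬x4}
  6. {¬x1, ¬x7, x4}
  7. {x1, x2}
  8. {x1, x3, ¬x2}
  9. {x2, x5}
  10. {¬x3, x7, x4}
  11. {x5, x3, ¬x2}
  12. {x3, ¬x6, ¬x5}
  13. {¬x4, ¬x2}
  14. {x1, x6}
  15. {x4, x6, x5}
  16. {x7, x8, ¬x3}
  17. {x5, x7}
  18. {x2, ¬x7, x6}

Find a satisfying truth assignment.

x1 = T, x2 = F, x3 = F, x4 = F, x5 = T, x6 = F, x7 = F, x8 = T

Try x1 = True.
The remaining clauses are satisfied by x2 = False, x3 = False, x4 = False, x5 = True, x6 = False, x7 = False, x8 = True.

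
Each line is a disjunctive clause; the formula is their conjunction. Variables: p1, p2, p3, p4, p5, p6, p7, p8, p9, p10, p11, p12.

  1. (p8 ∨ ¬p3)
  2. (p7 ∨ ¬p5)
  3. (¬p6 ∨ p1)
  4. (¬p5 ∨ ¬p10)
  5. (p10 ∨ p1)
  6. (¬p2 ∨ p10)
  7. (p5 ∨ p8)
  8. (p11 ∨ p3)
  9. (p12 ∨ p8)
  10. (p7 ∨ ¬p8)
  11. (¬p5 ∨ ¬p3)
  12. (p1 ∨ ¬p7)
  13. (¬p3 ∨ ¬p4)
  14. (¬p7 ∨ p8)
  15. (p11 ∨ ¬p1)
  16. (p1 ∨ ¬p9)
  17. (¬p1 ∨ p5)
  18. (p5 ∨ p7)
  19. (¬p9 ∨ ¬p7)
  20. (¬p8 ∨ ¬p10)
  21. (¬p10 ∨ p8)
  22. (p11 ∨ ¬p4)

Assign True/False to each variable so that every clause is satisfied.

p1 = T, p2 = F, p3 = F, p4 = T, p5 = T, p6 = F, p7 = T, p8 = T, p9 = F, p10 = F, p11 = T, p12 = T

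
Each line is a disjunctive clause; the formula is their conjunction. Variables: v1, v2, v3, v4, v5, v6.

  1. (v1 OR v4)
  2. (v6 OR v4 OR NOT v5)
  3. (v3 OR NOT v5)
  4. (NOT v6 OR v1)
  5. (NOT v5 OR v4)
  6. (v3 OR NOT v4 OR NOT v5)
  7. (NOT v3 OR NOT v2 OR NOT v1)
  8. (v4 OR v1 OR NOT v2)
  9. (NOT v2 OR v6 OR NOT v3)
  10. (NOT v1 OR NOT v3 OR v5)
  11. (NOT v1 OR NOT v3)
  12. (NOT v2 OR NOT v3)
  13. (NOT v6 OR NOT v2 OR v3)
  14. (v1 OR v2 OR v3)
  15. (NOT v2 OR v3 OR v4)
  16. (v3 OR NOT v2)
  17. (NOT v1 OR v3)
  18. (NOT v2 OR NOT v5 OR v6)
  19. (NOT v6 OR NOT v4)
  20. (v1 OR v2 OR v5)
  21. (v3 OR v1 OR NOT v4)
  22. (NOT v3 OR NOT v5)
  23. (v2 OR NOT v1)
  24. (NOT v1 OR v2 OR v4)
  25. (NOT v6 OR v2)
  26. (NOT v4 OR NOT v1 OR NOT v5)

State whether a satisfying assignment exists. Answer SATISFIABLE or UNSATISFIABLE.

UNSATISFIABLE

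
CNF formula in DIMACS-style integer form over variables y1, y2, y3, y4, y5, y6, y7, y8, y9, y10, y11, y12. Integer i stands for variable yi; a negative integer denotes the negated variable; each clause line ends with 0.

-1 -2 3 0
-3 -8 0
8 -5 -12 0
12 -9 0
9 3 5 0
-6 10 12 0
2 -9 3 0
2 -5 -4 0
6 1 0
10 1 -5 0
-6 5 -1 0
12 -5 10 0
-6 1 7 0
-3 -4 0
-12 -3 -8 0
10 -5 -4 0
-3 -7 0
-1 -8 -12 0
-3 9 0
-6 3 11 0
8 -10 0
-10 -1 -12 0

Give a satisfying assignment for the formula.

Pure literal: y4 appears only negated; assign y4 = False.
Pure literal: y11 appears only positively; assign y11 = True.
Set y1 = False and propagate.
  then y6 is forced to True.
  then y7 is forced to True.
  then y3 is forced to False.
The remaining clauses are satisfied by y2 = True, y5 = True, y8 = True, y9 = True, y10 = True, y12 = True.
Every clause has at least one true literal under this assignment.

y1 = False, y2 = True, y3 = False, y4 = False, y5 = True, y6 = True, y7 = True, y8 = True, y9 = True, y10 = True, y11 = True, y12 = True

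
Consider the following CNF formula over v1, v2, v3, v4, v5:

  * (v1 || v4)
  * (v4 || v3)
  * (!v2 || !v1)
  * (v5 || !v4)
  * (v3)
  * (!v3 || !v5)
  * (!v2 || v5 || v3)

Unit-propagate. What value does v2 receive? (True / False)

False

Unit clause (v3) sets v3 = True.
From (!v5 || !v3) and v3 = True: v5 = False.
(!v4 || v5) with v5 = False leaves only !v4, so v4 = False.
From (v1 || v4) and v4 = False: v1 = True.
From (!v1 || !v2) and v1 = True: v2 = False.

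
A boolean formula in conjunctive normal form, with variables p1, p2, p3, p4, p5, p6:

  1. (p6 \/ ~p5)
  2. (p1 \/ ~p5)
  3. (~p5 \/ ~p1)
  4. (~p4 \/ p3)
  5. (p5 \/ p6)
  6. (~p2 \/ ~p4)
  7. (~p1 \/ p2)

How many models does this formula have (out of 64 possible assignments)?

7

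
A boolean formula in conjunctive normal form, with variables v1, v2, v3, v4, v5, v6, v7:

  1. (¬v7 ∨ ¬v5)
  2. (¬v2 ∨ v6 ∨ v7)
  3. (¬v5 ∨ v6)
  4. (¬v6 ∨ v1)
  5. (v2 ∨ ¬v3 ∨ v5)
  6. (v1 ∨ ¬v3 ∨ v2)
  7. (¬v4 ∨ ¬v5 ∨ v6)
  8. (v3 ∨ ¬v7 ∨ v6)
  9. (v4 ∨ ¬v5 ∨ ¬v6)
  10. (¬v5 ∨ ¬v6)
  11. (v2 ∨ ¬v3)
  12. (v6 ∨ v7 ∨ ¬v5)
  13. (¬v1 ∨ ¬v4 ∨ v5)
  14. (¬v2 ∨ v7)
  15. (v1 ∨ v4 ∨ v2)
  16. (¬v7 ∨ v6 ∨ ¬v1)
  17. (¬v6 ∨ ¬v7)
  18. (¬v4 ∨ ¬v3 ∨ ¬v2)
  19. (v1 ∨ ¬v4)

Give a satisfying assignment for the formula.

Branch on v1: take v1 = True.
Try v2 = False.
  then v3 is forced to False.
Set v4 = False and propagate.
For the remaining variables, v5 = False, v6 = False, v7 = False works.
Check each clause:
  1. (¬v7 ∨ ¬v5) — ¬v7 is true.
  2. (v6 ∨ v7 ∨ ¬v2) — ¬v2 is true.
  3. (v6 ∨ ¬v5) — ¬v5 is true.
  4. (v1 ∨ ¬v6) — v1 is true.
  5. (¬v3 ∨ v2 ∨ v5) — ¬v3 is true.
  6. (v2 ∨ v1 ∨ ¬v3) — v1 is true.
  7. (¬v4 ∨ v6 ∨ ¬v5) — ¬v5 is true.
  8. (v6 ∨ v3 ∨ ¬v7) — ¬v7 is true.
  9. (¬v5 ∨ v4 ∨ ¬v6) — ¬v6 is true.
  10. (¬v6 ∨ ¬v5) — ¬v6 is true.
  11. (v2 ∨ ¬v3) — ¬v3 is true.
  12. (v6 ∨ v7 ∨ ¬v5) — ¬v5 is true.
  13. (v5 ∨ ¬v4 ∨ ¬v1) — ¬v4 is true.
  14. (v7 ∨ ¬v2) — ¬v2 is true.
  15. (v1 ∨ v4 ∨ v2) — v1 is true.
  16. (¬v7 ∨ v6 ∨ ¬v1) — ¬v7 is true.
  17. (¬v6 ∨ ¬v7) — ¬v7 is true.
  18. (¬v2 ∨ ¬v4 ∨ ¬v3) — ¬v4 is true.
  19. (¬v4 ∨ v1) — v1 is true.

v1=T  v2=F  v3=F  v4=F  v5=F  v6=F  v7=F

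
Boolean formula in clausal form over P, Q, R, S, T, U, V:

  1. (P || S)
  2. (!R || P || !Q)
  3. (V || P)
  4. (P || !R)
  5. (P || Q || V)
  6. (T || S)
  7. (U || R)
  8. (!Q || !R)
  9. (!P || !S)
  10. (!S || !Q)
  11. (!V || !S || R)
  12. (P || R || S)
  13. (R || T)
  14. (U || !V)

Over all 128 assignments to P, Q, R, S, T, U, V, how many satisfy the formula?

The models are:
  P=1 Q=0 R=0 S=0 T=1 U=1 V=0
  P=1 Q=0 R=0 S=0 T=1 U=1 V=1
  P=1 Q=0 R=1 S=0 T=1 U=0 V=0
  P=1 Q=0 R=1 S=0 T=1 U=1 V=0
  P=1 Q=0 R=1 S=0 T=1 U=1 V=1
  P=1 Q=1 R=0 S=0 T=1 U=1 V=0
  P=1 Q=1 R=0 S=0 T=1 U=1 V=1
That's 7 in total.

7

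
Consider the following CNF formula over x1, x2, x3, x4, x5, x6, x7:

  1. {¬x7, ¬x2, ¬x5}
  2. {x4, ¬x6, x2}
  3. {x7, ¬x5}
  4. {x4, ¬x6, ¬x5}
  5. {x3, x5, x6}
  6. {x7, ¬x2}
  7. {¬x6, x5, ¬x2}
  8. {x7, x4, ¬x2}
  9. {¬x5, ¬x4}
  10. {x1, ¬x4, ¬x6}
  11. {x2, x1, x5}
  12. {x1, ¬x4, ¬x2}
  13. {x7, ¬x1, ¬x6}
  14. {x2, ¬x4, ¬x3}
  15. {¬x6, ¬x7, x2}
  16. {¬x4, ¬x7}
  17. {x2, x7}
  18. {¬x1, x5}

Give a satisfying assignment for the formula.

Set x1 = True and propagate.
  then x5 is forced to True.
  then x7 is forced to True.
  then x2 is forced to False.
  then x4 is forced to False.
  then x6 is forced to False.
x3 is now unconstrained; take x3 = False.
Check each clause:
  1. {¬x5, ¬x7, ¬x2} — ¬x2 is true.
  2. {x4, x2, ¬x6} — ¬x6 is true.
  3. {¬x5, x7} — x7 is true.
  4. {¬x6, x4, ¬x5} — ¬x6 is true.
  5. {x6, x5, x3} — x5 is true.
  6. {x7, ¬x2} — ¬x2 is true.
  7. {¬x6, ¬x2, x5} — ¬x6 is true.
  8. {¬x2, x4, x7} — ¬x2 is true.
  9. {¬x4, ¬x5} — ¬x4 is true.
  10. {¬x6, x1, ¬x4} — x1 is true.
  11. {x5, x2, x1} — x1 is true.
  12. {¬x2, x1, ¬x4} — x1 is true.
  13. {¬x1, ¬x6, x7} — ¬x6 is true.
  14. {¬x3, ¬x4, x2} — ¬x4 is true.
  15. {¬x7, x2, ¬x6} — ¬x6 is true.
  16. {¬x7, ¬x4} — ¬x4 is true.
  17. {x7, x2} — x7 is true.
  18. {x5, ¬x1} — x5 is true.

x1=1, x2=0, x3=0, x4=0, x5=1, x6=0, x7=1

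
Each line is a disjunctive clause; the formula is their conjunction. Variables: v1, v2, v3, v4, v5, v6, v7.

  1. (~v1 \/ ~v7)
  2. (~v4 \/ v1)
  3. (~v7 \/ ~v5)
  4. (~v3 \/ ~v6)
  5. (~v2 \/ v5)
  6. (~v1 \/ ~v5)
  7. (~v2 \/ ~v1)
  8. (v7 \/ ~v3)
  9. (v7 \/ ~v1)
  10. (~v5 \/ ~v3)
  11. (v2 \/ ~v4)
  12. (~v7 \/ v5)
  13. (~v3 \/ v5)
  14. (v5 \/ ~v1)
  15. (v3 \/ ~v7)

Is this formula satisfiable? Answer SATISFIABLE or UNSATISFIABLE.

SATISFIABLE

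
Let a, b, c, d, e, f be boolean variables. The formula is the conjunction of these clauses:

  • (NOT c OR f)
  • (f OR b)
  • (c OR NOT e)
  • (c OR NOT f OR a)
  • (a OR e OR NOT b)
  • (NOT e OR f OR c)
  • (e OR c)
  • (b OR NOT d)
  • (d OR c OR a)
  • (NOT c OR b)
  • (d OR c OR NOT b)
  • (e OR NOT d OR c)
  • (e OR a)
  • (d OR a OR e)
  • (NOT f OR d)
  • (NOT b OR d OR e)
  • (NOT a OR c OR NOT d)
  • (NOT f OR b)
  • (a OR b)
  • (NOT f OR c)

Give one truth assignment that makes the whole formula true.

a=F, b=T, c=T, d=T, e=T, f=T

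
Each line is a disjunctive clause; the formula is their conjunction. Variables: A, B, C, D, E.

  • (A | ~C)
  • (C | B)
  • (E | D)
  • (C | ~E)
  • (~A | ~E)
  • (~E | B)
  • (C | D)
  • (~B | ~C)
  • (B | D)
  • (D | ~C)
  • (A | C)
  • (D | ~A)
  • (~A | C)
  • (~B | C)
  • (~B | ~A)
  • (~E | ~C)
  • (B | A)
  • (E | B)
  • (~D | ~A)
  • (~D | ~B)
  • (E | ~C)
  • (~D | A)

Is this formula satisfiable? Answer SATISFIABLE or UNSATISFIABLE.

UNSATISFIABLE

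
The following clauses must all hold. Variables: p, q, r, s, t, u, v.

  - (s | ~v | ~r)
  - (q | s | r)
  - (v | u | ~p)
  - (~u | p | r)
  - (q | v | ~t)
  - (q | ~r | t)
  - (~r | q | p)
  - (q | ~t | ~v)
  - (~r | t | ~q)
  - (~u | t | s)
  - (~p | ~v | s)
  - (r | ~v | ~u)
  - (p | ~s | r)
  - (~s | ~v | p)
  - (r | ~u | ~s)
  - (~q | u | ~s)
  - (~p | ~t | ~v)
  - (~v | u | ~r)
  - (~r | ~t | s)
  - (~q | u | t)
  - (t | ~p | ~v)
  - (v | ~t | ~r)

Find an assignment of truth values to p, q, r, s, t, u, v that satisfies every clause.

Set p = True and propagate.
Branch on q: take q = True.
Try r = False.
For the remaining variables, s = False, t = True, u = True, v = False works.

p=T, q=T, r=F, s=F, t=T, u=T, v=F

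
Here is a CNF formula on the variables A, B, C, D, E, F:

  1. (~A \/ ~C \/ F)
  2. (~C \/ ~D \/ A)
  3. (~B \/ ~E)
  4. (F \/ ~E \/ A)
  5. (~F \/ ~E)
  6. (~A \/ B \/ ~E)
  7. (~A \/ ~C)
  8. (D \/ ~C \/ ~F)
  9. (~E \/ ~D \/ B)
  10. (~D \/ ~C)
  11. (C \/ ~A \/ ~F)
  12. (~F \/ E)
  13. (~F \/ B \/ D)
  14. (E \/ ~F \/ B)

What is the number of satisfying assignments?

10

Split on F, then E.
  F=T, E=T: a clause becomes empty — 0.
  F=T, E=F: a clause becomes empty — 0.
  F=F, E=T: a clause becomes empty — 0.
  F=F, E=F: B free; 5 ways for (A,C,D) × 2^1 = 10.
Total: 0 + 0 + 0 + 10 = 10.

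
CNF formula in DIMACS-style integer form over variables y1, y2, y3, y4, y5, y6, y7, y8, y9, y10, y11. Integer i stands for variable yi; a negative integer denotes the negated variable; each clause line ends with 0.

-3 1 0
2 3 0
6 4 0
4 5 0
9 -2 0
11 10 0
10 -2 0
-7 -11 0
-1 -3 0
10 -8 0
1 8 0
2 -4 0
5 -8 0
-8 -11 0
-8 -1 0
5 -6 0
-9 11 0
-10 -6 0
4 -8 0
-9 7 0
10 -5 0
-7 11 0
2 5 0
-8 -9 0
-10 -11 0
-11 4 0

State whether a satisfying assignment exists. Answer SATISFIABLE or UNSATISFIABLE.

y8 = True:
  propagation gives y10=True, y5=True, y11=False, y1=False; an empty clause results — contradiction.
y8 = False:
  propagation gives y1=True, y3=False, y2=True, y9=True; an empty clause results — contradiction.
Every branch closes, so no satisfying assignment exists.

UNSATISFIABLE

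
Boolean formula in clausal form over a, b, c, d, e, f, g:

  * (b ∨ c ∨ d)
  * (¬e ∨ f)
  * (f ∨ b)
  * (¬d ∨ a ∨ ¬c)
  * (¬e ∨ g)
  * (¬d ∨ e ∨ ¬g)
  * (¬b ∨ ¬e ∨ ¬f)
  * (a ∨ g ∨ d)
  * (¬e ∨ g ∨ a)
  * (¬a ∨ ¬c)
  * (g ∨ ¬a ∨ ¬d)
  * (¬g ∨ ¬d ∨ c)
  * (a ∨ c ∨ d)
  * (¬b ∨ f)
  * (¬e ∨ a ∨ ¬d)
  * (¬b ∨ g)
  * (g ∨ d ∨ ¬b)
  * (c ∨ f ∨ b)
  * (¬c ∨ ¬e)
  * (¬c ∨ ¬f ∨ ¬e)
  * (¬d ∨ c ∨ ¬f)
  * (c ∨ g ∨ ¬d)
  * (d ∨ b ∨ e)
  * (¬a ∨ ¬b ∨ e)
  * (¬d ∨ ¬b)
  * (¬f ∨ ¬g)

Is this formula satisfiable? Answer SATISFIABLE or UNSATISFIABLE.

d = True:
  propagation gives b=False, f=True, c=True, a=True; an empty clause results — contradiction.
d = False:
  b = True:
    propagation gives f=True, e=False, g=True; an empty clause results — contradiction.
  b = False:
    propagation gives c=True, f=True, a=False, g=True; an empty clause results — contradiction.
Every branch closes, so no satisfying assignment exists.

UNSATISFIABLE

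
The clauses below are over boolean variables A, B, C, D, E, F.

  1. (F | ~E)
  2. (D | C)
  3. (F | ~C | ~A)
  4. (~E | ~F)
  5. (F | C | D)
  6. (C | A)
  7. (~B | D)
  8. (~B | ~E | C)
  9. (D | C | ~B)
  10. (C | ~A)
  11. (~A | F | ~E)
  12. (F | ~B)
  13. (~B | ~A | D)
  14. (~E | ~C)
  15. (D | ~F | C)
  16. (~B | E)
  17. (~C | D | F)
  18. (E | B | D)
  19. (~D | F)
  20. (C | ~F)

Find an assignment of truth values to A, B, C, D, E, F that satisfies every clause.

A=True  B=False  C=True  D=True  E=False  F=True

Set A = True and propagate.
  then C is forced to True.
  then F is forced to True.
  then E is forced to False.
  then B is forced to False.
  then D is forced to True.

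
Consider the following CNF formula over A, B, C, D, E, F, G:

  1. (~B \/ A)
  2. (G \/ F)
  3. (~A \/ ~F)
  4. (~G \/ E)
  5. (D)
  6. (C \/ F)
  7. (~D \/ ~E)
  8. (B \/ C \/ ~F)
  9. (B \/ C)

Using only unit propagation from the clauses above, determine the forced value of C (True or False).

(D) is a unit clause: D = True.
(~D \/ ~E) with D = True leaves only ~E, so E = False.
From (~G \/ E) and E = False: G = False.
(G \/ F) with G = False leaves only F, so F = True.
In (~A \/ ~F), ~F is now false; ~A must hold, so A = False.
(~B \/ A) with A = False leaves only ~B, so B = False.
From (B \/ ~F \/ C) and B = False, F = True: C = True.

True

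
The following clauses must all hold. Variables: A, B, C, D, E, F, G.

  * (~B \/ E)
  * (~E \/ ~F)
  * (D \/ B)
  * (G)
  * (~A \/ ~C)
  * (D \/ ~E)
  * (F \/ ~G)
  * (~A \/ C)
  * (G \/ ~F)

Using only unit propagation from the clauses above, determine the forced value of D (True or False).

Unit clause (G) sets G = True.
From (F \/ ~G) and G = True: F = True.
(~F \/ ~E) with F = True leaves only ~E, so E = False.
(E \/ ~B): since E = False, the clause reduces to (~B). B = False.
In (B \/ D), B is now false; D must hold, so D = True.

True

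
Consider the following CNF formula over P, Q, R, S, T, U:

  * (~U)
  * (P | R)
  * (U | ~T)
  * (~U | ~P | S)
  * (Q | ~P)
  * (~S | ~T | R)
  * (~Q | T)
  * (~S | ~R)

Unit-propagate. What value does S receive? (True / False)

False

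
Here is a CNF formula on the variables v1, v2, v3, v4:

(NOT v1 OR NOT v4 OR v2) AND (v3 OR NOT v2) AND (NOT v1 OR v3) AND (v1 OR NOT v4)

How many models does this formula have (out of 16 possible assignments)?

6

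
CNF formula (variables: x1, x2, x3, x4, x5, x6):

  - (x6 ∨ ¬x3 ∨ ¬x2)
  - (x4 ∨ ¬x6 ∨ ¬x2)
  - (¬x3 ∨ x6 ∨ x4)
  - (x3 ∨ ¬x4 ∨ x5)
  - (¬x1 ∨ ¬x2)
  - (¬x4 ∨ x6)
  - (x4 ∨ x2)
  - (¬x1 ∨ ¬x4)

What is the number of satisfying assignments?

8

Split on x4, then x2.
  x4=T, x2=T: remaining (x1,x3,x5,x6) ∈ {(F,F,T,T); (F,T,F,T); (F,T,T,T)} — 3.
  x4=T, x2=F: remaining (x1,x3,x5,x6) ∈ {(F,F,T,T); (F,T,F,T); (F,T,T,T)} — 3.
  x4=F, x2=T: remaining (x1,x3,x5,x6) ∈ {(F,F,F,F); (F,F,T,F)} — 2.
  x4=F, x2=F: a clause becomes empty — 0.
Total: 3 + 3 + 2 + 0 = 8.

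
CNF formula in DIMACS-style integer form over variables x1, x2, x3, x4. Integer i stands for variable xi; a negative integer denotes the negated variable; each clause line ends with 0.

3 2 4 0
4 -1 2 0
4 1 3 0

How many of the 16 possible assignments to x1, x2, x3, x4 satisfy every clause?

12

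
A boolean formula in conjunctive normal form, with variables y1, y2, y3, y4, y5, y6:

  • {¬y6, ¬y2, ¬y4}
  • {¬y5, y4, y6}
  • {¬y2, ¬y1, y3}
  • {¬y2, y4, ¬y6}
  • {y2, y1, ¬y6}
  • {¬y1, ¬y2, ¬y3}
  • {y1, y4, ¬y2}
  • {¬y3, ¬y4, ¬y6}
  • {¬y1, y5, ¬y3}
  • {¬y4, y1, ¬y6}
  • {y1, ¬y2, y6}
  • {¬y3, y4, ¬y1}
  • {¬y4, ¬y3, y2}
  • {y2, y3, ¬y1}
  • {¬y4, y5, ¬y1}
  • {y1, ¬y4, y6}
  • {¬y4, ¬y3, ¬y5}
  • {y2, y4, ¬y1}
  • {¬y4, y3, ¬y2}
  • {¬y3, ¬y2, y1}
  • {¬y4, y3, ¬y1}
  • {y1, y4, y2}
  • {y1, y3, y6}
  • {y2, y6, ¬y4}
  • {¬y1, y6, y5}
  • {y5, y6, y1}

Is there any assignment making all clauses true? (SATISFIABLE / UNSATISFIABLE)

UNSATISFIABLE

y1 = True:
  y4 = True:
    propagation gives y5=True, y3=False; an empty clause results — contradiction.
  y4 = False:
    propagation gives y3=False, y2=False; an empty clause results — contradiction.
y1 = False:
  y4 = True:
    propagation gives y6=False; an empty clause results — contradiction.
  y4 = False:
    propagation gives y2=False; an empty clause results — contradiction.
Every branch closes, so no satisfying assignment exists.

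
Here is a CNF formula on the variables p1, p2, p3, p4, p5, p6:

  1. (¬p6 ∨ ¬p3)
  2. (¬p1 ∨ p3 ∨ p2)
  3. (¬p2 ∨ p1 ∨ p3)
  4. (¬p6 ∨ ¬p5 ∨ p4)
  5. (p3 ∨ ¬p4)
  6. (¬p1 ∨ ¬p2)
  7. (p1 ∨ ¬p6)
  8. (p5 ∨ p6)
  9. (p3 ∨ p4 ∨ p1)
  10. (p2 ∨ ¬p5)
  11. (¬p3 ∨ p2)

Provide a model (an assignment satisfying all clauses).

Try p1 = False.
  then p6 is forced to False.
  then p5 is forced to True.
  then p2 is forced to True.
  then p3 is forced to True.
p4 is now unconstrained; take p4 = True.
Check each clause:
  1. (¬p3 ∨ ¬p6) — ¬p6 is true.
  2. (¬p1 ∨ p3 ∨ p2) — p2 is true.
  3. (¬p2 ∨ p1 ∨ p3) — p3 is true.
  4. (¬p5 ∨ p4 ∨ ¬p6) — ¬p6 is true.
  5. (¬p4 ∨ p3) — p3 is true.
  6. (¬p1 ∨ ¬p2) — ¬p1 is true.
  7. (¬p6 ∨ p1) — ¬p6 is true.
  8. (p6 ∨ p5) — p5 is true.
  9. (p3 ∨ p4 ∨ p1) — p3 is true.
  10. (p2 ∨ ¬p5) — p2 is true.
  11. (¬p3 ∨ p2) — p2 is true.

p1=0, p2=1, p3=1, p4=1, p5=1, p6=0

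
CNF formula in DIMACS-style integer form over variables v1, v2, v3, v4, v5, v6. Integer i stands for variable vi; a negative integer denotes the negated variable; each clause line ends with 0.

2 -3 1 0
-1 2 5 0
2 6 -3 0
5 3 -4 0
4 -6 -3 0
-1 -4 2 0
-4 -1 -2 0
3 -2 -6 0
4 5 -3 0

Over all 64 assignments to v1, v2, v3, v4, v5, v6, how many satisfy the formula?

19

Split on v2, then v3.
  v2=T, v3=T: 6 of the 16 assignments to (v1,v4,v5,v6) work.
  v2=T, v3=F: 5 of the 16 assignments to (v1,v4,v5,v6) work.
  v2=F, v3=T: a clause becomes empty — 0.
  v2=F, v3=F: v6 free; 4 ways for (v1,v4,v5) × 2^1 = 8.
Total: 6 + 5 + 0 + 8 = 19.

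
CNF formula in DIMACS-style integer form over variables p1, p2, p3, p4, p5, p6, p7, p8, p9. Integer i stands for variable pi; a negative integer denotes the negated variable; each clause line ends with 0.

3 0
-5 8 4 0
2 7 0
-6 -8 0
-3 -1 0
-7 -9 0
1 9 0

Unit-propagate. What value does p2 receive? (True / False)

True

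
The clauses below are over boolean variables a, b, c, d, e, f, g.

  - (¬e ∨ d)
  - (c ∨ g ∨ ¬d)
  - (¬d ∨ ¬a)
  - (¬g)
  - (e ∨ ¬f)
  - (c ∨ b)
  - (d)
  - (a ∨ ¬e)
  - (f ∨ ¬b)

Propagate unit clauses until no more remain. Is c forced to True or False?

True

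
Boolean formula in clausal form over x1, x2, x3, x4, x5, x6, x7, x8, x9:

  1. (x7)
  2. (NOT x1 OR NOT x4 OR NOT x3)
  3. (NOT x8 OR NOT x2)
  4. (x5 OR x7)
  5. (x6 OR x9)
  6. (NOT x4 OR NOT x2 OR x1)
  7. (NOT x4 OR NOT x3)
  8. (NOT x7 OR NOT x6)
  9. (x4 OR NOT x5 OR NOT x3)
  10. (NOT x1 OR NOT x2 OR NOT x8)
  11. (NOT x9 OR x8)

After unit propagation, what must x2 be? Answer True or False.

False

(x7) stands alone — x7 = True.
(NOT x6 OR NOT x7): since x7 = True, the clause reduces to (NOT x6). x6 = False.
From (x9 OR x6) and x6 = False: x9 = True.
(x8 OR NOT x9) with x9 = True leaves only x8, so x8 = True.
(NOT x8 OR NOT x2): since x8 = True, the clause reduces to (NOT x2). x2 = False.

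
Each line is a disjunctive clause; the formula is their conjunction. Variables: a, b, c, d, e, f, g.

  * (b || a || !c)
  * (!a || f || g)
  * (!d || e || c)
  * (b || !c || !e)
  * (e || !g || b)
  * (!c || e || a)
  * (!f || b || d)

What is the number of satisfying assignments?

53

Split on b, then c.
  b=T, c=T: d free; 10 ways for (a,e,f,g) × 2^1 = 20.
  b=T, c=F: 21 of the 32 assignments to (a,d,e,f,g) work.
  b=F, c=T: remaining (a,d,e,f,g) ∈ {(T,T,F,T,F)} — 1.
  b=F, c=F: 11 of the 32 assignments to (a,d,e,f,g) work.
Total: 20 + 21 + 1 + 11 = 53.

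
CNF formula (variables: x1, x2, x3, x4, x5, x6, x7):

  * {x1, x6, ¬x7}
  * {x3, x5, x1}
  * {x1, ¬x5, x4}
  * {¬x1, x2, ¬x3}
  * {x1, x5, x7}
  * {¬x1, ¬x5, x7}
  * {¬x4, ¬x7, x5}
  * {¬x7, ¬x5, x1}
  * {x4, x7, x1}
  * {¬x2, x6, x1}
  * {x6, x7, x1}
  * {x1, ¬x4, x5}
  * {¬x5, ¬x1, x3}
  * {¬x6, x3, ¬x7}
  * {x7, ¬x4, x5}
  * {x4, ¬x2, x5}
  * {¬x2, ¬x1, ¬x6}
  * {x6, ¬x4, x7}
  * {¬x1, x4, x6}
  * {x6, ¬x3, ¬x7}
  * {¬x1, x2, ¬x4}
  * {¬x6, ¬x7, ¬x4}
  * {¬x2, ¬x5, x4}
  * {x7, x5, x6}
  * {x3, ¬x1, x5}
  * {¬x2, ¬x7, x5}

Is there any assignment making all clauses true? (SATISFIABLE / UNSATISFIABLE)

SATISFIABLE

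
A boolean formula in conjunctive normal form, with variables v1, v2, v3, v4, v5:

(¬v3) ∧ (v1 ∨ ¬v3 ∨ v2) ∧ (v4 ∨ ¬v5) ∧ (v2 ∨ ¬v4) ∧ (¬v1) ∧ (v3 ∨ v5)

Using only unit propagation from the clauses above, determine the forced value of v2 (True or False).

True

(¬v3) stands alone — v3 = False.
Unit clause (¬v1) sets v1 = False.
(v3 ∨ v5) with v3 = False leaves only v5, so v5 = True.
(v4 ∨ ¬v5) with v5 = True leaves only v4, so v4 = True.
From (v2 ∨ ¬v4) and v4 = True: v2 = True.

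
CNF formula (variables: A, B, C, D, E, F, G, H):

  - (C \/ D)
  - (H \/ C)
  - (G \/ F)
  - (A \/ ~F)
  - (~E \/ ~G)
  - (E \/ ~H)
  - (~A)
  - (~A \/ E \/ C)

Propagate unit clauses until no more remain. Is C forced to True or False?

True

(~A) is a unit clause: A = False.
From (~F \/ A) and A = False: F = False.
In (G \/ F), F is now false; G must hold, so G = True.
In (~G \/ ~E), ~G is now false; ~E must hold, so E = False.
(E \/ ~H): since E = False, the clause reduces to (~H). H = False.
In (H \/ C), H is now false; C must hold, so C = True.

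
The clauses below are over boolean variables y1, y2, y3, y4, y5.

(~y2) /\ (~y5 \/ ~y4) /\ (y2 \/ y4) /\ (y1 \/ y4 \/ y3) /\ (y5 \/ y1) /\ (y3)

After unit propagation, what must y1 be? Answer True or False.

(~y2) is a unit clause: y2 = False.
From (y4 \/ y2) and y2 = False: y4 = True.
(~y5 \/ ~y4) with y4 = True leaves only ~y5, so y5 = False.
(y5 \/ y1) with y5 = False leaves only y1, so y1 = True.

True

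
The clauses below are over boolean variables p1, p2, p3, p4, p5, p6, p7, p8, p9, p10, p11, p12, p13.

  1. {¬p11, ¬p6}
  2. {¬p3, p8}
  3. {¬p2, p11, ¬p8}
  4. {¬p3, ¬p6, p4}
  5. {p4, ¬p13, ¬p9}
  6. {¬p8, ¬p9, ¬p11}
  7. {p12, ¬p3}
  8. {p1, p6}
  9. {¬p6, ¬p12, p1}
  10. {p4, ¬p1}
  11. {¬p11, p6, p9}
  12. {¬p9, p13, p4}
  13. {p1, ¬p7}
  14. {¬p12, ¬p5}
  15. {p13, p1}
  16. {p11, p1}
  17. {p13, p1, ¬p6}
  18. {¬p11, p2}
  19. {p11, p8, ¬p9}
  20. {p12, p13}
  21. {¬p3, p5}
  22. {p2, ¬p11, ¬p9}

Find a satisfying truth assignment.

p1=T, p2=F, p3=F, p4=T, p5=T, p6=T, p7=T, p8=T, p9=F, p10=F, p11=F, p12=F, p13=T

Check each clause:
  1. {¬p11, ¬p6} — ¬p11 is true.
  2. {¬p3, p8} — p8 is true.
  3. {¬p8, ¬p2, p11} — ¬p2 is true.
  4. {¬p3, p4, ¬p6} — p4 is true.
  5. {¬p13, ¬p9, p4} — p4 is true.
  6. {¬p11, ¬p8, ¬p9} — ¬p11 is true.
  7. {¬p3, p12} — ¬p3 is true.
  8. {p1, p6} — p1 is true.
  9. {p1, ¬p6, ¬p12} — p1 is true.
  10. {p4, ¬p1} — p4 is true.
  11. {¬p11, p9, p6} — ¬p11 is true.
  12. {¬p9, p4, p13} — p4 is true.
  13. {p1, ¬p7} — p1 is true.
  14. {¬p12, ¬p5} — ¬p12 is true.
  15. {p1, p13} — p1 is true.
  16. {p11, p1} — p1 is true.
  17. {p1, p13, ¬p6} — p1 is true.
  18. {¬p11, p2} — ¬p11 is true.
  19. {p11, ¬p9, p8} — p8 is true.
  20. {p12, p13} — p13 is true.
  21. {¬p3, p5} — ¬p3 is true.
  22. {¬p11, p2, ¬p9} — ¬p11 is true.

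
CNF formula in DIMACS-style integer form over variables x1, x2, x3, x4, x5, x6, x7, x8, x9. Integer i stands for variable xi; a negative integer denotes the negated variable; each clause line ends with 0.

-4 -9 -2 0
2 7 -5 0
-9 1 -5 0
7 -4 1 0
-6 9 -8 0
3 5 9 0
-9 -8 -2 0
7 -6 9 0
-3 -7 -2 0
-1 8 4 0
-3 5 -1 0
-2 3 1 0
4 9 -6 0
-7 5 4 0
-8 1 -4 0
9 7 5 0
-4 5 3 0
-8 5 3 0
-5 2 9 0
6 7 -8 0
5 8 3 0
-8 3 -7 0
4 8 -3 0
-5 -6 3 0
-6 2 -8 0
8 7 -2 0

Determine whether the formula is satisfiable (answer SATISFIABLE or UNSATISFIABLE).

SATISFIABLE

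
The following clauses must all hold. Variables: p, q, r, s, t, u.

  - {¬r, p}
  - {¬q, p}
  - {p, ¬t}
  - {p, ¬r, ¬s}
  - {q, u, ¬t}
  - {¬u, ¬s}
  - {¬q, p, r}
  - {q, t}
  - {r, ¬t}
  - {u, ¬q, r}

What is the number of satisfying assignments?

8

Split on p, then q.
  p=T, q=T: 7 of the 16 assignments to (r,s,t,u) work.
  p=T, q=F: remaining (r,s,t,u) ∈ {(T,F,T,T)} — 1.
  p=F, q=T: a clause becomes empty — 0.
  p=F, q=F: a clause becomes empty — 0.
Total: 7 + 1 + 0 + 0 = 8.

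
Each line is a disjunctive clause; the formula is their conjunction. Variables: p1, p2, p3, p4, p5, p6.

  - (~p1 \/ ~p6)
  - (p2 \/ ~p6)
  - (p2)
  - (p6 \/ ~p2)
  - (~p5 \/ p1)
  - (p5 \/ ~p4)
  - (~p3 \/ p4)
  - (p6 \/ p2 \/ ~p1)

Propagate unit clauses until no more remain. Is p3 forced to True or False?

(p2) is a unit clause: p2 = True.
In (p6 \/ ~p2), ~p2 is now false; p6 must hold, so p6 = True.
(~p6 \/ ~p1): since p6 = True, the clause reduces to (~p1). p1 = False.
(p1 \/ ~p5): since p1 = False, the clause reduces to (~p5). p5 = False.
(p5 \/ ~p4): since p5 = False, the clause reduces to (~p4). p4 = False.
From (p4 \/ ~p3) and p4 = False: p3 = False.

False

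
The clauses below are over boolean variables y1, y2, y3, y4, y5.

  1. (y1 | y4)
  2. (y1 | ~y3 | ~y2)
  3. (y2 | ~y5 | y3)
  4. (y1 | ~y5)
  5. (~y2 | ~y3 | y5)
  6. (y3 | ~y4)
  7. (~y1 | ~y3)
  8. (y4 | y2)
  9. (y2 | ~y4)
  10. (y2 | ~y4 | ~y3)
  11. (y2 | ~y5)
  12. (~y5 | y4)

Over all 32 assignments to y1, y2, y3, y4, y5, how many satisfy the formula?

Satisfying assignments:
  y1=T y2=T y3=F y4=F y5=F
Count: 1.

1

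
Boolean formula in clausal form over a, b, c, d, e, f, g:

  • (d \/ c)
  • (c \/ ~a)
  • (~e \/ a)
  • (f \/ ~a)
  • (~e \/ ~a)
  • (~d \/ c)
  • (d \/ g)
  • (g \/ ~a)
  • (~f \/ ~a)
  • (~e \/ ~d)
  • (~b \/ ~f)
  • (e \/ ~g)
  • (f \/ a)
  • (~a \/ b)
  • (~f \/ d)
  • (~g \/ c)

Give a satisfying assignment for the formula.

a=False, b=False, c=True, d=True, e=False, f=True, g=False

c occurs only positively in the remaining clauses — set c = True.
Try a = False.
  then e is forced to False.
  then g is forced to False.
  then d is forced to True.
  then f is forced to True.
  then b is forced to False.
Every clause has at least one true literal under this assignment.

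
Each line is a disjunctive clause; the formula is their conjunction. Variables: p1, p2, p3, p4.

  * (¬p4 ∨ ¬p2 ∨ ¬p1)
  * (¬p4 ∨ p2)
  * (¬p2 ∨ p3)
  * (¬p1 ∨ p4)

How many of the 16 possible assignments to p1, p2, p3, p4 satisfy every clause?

4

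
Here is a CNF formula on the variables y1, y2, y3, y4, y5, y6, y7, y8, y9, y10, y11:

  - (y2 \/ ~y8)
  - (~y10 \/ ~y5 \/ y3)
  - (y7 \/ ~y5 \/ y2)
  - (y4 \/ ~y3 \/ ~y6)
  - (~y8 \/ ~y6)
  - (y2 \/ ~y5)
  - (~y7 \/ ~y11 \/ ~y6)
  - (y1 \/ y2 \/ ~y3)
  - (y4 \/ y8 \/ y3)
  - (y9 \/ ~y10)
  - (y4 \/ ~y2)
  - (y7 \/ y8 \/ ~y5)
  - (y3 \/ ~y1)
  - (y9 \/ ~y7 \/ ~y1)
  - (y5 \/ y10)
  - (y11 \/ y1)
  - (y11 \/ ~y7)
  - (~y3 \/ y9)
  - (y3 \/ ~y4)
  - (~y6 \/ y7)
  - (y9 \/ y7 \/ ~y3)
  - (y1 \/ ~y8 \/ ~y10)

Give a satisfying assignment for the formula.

Pure literal: y6 appears only negated; assign y6 = False.
Pure literal: y9 appears only positively; assign y9 = True.
Set y1 = True and propagate.
  then y3 is forced to True.
Try y2 = False.
  then y8 is forced to False.
  then y5 is forced to False.
  then y10 is forced to True.
The remaining clauses are satisfied by y4 = True, y7 = False, y11 = False.
Check each clause:
  1. (~y8 \/ y2) — ~y8 is true.
  2. (~y5 \/ y3 \/ ~y10) — y3 is true.
  3. (~y5 \/ y7 \/ y2) — ~y5 is true.
  4. (y4 \/ ~y6 \/ ~y3) — ~y6 is true.
  5. (~y6 \/ ~y8) — ~y8 is true.
  6. (y2 \/ ~y5) — ~y5 is true.
  7. (~y11 \/ ~y6 \/ ~y7) — ~y7 is true.
  8. (y1 \/ ~y3 \/ y2) — y1 is true.
  9. (y4 \/ y3 \/ y8) — y3 is true.
  10. (~y10 \/ y9) — y9 is true.
  11. (y4 \/ ~y2) — y4 is true.
  12. (y7 \/ ~y5 \/ y8) — ~y5 is true.
  13. (~y1 \/ y3) — y3 is true.
  14. (~y1 \/ y9 \/ ~y7) — ~y7 is true.
  15. (y10 \/ y5) — y10 is true.
  16. (y1 \/ y11) — y1 is true.
  17. (y11 \/ ~y7) — ~y7 is true.
  18. (y9 \/ ~y3) — y9 is true.
  19. (~y4 \/ y3) — y3 is true.
  20. (~y6 \/ y7) — ~y6 is true.
  21. (y7 \/ ~y3 \/ y9) — y9 is true.
  22. (y1 \/ ~y8 \/ ~y10) — ~y8 is true.

y1=True, y2=False, y3=True, y4=True, y5=False, y6=False, y7=False, y8=False, y9=True, y10=True, y11=False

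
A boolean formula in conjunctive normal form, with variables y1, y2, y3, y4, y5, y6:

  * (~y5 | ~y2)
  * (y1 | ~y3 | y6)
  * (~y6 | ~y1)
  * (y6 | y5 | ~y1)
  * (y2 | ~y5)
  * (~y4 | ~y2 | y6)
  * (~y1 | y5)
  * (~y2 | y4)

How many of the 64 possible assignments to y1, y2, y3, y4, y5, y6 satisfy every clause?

8

The models are:
  y1=0 y2=0 y3=0 y4=0 y5=0 y6=0
  y1=0 y2=0 y3=0 y4=0 y5=0 y6=1
  y1=0 y2=0 y3=0 y4=1 y5=0 y6=0
  y1=0 y2=0 y3=0 y4=1 y5=0 y6=1
  y1=0 y2=0 y3=1 y4=0 y5=0 y6=1
  y1=0 y2=0 y3=1 y4=1 y5=0 y6=1
  y1=0 y2=1 y3=0 y4=1 y5=0 y6=1
  y1=0 y2=1 y3=1 y4=1 y5=0 y6=1
That's 8 in total.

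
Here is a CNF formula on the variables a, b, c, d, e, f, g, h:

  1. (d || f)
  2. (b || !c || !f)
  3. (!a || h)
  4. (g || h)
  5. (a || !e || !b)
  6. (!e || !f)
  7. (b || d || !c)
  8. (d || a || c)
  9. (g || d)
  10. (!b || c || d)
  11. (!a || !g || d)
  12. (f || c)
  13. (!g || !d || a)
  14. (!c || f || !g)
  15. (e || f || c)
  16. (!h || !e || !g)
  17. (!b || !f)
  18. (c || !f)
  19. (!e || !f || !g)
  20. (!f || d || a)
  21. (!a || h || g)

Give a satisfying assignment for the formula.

Set a = False and propagate.
Set b = False and propagate.
Try c = True.
  then f is forced to False.
  then d is forced to True.
  then g is forced to False.
  then h is forced to True.
e is now unconstrained; take e = False.

a=F, b=F, c=T, d=T, e=F, f=F, g=F, h=T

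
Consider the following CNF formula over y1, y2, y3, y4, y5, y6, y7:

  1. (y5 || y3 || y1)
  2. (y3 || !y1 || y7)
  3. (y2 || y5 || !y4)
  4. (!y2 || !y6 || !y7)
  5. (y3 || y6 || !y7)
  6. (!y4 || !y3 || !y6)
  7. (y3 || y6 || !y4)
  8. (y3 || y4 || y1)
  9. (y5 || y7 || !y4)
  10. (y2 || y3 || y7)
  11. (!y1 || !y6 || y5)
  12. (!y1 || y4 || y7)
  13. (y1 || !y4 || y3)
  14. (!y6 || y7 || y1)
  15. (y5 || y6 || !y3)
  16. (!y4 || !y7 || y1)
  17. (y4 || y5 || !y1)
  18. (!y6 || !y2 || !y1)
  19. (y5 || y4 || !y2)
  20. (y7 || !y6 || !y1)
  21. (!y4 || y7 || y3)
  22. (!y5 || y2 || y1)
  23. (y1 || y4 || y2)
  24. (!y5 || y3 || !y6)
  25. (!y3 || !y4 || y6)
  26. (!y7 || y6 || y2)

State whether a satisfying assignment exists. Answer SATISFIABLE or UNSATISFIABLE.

Set y1 = False and propagate.
Set y2 = True and propagate.
The remaining clauses are satisfied by y3 = True, y4 = False, y5 = True, y6 = False, y7 = True.
Every clause has at least one true literal under this assignment.
So y1=F, y2=T, y3=T, y4=F, y5=T, y6=F, y7=T is a satisfying assignment.

SATISFIABLE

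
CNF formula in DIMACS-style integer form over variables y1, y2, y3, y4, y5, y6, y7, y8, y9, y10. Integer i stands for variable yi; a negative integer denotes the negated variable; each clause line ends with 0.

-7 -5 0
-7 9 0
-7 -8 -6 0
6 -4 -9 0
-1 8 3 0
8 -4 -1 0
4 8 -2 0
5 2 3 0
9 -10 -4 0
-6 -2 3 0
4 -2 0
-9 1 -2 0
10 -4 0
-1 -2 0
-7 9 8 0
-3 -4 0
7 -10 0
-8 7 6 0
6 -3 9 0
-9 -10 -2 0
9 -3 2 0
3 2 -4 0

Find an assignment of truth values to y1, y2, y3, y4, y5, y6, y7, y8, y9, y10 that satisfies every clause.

y1=T, y2=F, y3=F, y4=F, y5=T, y6=T, y7=F, y8=T, y9=T, y10=F

Check each clause:
  1. (!y5 || !y7) — !y7 is true.
  2. (!y7 || y9) — y9 is true.
  3. (!y6 || !y7 || !y8) — !y7 is true.
  4. (y6 || !y9 || !y4) — !y4 is true.
  5. (y8 || !y1 || y3) — y8 is true.
  6. (y8 || !y4 || !y1) — y8 is true.
  7. (!y2 || y8 || y4) — y8 is true.
  8. (y2 || y3 || y5) — y5 is true.
  9. (!y10 || !y4 || y9) — y9 is true.
  10. (!y6 || !y2 || y3) — !y2 is true.
  11. (!y2 || y4) — !y2 is true.
  12. (!y2 || y1 || !y9) — y1 is true.
  13. (y10 || !y4) — !y4 is true.
  14. (!y1 || !y2) — !y2 is true.
  15. (!y7 || y8 || y9) — y8 is true.
  16. (!y3 || !y4) — !y4 is true.
  17. (!y10 || y7) — !y10 is true.
  18. (!y8 || y6 || y7) — y6 is true.
  19. (y6 || y9 || !y3) — y9 is true.
  20. (!y10 || !y9 || !y2) — !y2 is true.
  21. (y9 || !y3 || y2) — y9 is true.
  22. (y2 || !y4 || y3) — !y4 is true.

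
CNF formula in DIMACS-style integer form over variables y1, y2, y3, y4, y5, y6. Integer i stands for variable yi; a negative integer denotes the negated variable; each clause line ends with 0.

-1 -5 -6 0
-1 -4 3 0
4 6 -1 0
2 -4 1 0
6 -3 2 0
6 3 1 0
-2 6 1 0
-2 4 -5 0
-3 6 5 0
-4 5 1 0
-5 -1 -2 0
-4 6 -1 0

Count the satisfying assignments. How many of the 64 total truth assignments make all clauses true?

Case analysis on y1 and y6:
  y1=1, y6=1: y2 free; 3 ways for (y3,y4,y5) × 2^1 = 6.
  y1=1, y6=0: a clause becomes empty — 0.
  y1=0, y6=1: y3 free; 4 ways for (y2,y4,y5) × 2^1 = 8.
  y1=0, y6=0: a clause becomes empty — 0.
Total: 6 + 0 + 8 + 0 = 14.

14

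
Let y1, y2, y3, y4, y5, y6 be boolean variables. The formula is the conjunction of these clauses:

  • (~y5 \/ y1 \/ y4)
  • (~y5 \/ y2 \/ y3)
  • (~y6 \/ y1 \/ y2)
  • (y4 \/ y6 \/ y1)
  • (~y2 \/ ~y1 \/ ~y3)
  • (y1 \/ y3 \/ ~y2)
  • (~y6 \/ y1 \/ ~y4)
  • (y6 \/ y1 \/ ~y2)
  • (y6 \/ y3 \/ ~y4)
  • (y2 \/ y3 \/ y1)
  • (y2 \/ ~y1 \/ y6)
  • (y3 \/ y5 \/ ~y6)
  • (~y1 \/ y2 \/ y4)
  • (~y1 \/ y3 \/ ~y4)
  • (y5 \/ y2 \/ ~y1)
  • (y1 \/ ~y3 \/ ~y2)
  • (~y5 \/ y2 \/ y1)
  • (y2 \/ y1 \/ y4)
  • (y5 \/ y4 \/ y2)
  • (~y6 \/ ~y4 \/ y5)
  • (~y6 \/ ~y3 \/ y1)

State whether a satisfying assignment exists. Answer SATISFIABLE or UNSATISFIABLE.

Try y1 = True.
For the remaining variables, y2 = True, y3 = False, y4 = False, y5 = False, y6 = False works.
Every clause has at least one true literal under this assignment.
So y1=1  y2=1  y3=0  y4=0  y5=0  y6=0 is a satisfying assignment.

SATISFIABLE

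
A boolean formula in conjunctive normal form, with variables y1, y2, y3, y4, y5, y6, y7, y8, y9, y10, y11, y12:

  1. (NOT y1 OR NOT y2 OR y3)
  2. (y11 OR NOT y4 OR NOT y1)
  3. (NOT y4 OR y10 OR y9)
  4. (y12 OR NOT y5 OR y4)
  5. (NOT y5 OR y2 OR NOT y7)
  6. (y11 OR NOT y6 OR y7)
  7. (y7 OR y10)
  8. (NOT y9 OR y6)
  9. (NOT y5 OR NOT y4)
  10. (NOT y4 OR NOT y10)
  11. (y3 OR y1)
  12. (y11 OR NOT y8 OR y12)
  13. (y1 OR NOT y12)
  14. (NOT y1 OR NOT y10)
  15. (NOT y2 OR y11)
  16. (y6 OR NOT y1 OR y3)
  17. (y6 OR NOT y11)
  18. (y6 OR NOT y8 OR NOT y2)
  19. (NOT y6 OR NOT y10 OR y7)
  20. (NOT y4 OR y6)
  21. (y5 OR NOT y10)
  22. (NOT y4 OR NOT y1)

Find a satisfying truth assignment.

Pure literal: y3 appears only positively; assign y3 = True.
Pure literal: y8 appears only negated; assign y8 = False.
Branch on y1: take y1 = False.
  then y12 is forced to False.
Branch on y2: take y2 = False.
For the remaining variables, y4 = False, y5 = False, y6 = False, y7 = True, y9 = False, y10 = False, y11 = False works.
Every clause has at least one true literal under this assignment.
Check each clause:
  1. (y3 OR NOT y2 OR NOT y1) — y3 is true.
  2. (y11 OR NOT y4 OR NOT y1) — NOT y4 is true.
  3. (NOT y4 OR y10 OR y9) — NOT y4 is true.
  4. (NOT y5 OR y12 OR y4) — NOT y5 is true.
  5. (NOT y5 OR NOT y7 OR y2) — NOT y5 is true.
  6. (y11 OR NOT y6 OR y7) — NOT y6 is true.
  7. (y10 OR y7) — y7 is true.
  8. (y6 OR NOT y9) — NOT y9 is true.
  9. (NOT y4 OR NOT y5) — NOT y5 is true.
  10. (NOT y4 OR NOT y10) — NOT y4 is true.
  11. (y3 OR y1) — y3 is true.
  12. (y11 OR NOT y8 OR y12) — NOT y8 is true.
  13. (y1 OR NOT y12) — NOT y12 is true.
  14. (NOT y1 OR NOT y10) — NOT y10 is true.
  15. (y11 OR NOT y2) — NOT y2 is true.
  16. (y3 OR NOT y1 OR y6) — y3 is true.
  17. (y6 OR NOT y11) — NOT y11 is true.
  18. (y6 OR NOT y8 OR NOT y2) — NOT y8 is true.
  19. (NOT y6 OR y7 OR NOT y10) — NOT y6 is true.
  20. (NOT y4 OR y6) — NOT y4 is true.
  21. (y5 OR NOT y10) — NOT y10 is true.
  22. (NOT y4 OR NOT y1) — NOT y4 is true.

y1=False, y2=False, y3=True, y4=False, y5=False, y6=False, y7=True, y8=False, y9=False, y10=False, y11=False, y12=False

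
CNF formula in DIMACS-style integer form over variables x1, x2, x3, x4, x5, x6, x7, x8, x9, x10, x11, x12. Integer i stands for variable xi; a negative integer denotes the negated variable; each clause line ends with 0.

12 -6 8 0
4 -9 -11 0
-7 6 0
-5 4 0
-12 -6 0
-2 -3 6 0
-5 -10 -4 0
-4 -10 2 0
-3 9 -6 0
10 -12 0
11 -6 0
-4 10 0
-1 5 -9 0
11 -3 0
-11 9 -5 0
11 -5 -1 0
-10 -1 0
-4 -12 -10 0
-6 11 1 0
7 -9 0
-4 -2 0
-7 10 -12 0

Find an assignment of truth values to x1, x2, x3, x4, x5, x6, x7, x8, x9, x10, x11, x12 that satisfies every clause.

x1=0, x2=1, x3=0, x4=0, x5=0, x6=0, x7=0, x8=0, x9=0, x10=1, x11=0, x12=0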